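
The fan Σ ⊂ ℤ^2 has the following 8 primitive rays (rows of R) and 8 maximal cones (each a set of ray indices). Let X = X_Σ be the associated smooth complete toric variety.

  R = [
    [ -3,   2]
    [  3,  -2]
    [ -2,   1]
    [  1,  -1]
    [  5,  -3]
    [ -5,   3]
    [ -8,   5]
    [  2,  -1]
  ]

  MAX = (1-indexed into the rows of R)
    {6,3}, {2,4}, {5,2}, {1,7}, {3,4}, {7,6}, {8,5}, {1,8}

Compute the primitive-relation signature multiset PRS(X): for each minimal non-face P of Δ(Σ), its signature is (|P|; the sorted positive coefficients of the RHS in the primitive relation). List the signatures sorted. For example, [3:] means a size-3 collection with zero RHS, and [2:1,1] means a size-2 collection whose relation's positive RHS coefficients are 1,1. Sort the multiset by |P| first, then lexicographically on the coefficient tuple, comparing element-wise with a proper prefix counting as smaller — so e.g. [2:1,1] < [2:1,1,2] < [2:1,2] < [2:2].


Primitive collections (20):

  {1,2}:  v_{1} + v_{2} = 0  so sig = [2:]
  {3,8}:  v_{3} + v_{8} = 0  so sig = [2:]
  {5,6}:  v_{5} + v_{6} = 0  so sig = [2:]
  {1,3}:  v_{1} + v_{3} = v_{6}  so sig = [2:1]
  {1,4}:  v_{1} + v_{4} = v_{3}  so sig = [2:1]
  {1,5}:  v_{1} + v_{5} = v_{8}  so sig = [2:1]
  {1,6}:  v_{1} + v_{6} = v_{7}  so sig = [2:1]
  {2,3}:  v_{2} + v_{3} = v_{4}  so sig = [2:1]
  {2,6}:  v_{2} + v_{6} = v_{3}  so sig = [2:1]
  {2,7}:  v_{2} + v_{7} = v_{6}  so sig = [2:1]
  {2,8}:  v_{2} + v_{8} = v_{5}  so sig = [2:1]
  {3,5}:  v_{3} + v_{5} = v_{2}  so sig = [2:1]
  {4,8}:  v_{4} + v_{8} = v_{2}  so sig = [2:1]
  {5,7}:  v_{5} + v_{7} = v_{1}  so sig = [2:1]
  {6,8}:  v_{6} + v_{8} = v_{1}  so sig = [2:1]
  {4,7}:  v_{4} + v_{7} = v_{3} + v_{6}  so sig = [2:1,1]
  {3,7}:  v_{3} + v_{7} = 2·v_{6}  so sig = [2:2]
  {4,5}:  v_{4} + v_{5} = 2·v_{2}  so sig = [2:2]
  {4,6}:  v_{4} + v_{6} = 2·v_{3}  so sig = [2:2]
  {7,8}:  v_{7} + v_{8} = 2·v_{1}  so sig = [2:2]

Signatures (|P|; sorted positive RHS coefficients), sorted:
{ [2:] ×3,  [2:1] ×12,  [2:1,1],  [2:2] ×4 }


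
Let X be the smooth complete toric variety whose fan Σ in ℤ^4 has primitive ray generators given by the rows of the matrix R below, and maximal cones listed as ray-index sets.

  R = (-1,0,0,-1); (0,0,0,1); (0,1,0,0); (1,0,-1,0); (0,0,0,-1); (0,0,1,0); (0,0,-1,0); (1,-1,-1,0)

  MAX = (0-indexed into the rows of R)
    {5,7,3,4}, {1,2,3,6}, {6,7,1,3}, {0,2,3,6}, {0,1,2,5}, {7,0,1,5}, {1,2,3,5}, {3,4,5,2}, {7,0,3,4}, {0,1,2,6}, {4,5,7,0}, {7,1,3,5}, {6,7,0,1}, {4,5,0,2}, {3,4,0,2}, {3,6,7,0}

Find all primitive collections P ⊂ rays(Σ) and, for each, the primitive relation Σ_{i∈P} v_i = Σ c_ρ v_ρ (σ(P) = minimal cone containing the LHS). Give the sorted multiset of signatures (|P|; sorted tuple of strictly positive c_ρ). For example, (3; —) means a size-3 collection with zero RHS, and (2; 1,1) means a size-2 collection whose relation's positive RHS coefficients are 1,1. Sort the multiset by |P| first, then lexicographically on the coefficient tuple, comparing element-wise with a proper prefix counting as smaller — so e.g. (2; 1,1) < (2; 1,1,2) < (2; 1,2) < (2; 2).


Primitive collections (6):

  • {1,4}:  v_{1} + v_{4} = 0  ⇒ sig = (2; —)
  • {5,6}:  v_{5} + v_{6} = 0  ⇒ sig = (2; —)
  • {2,7}:  v_{2} + v_{7} = v_{3}  ⇒ sig = (2; 1)
  • {4,6}:  v_{4} + v_{6} = v_{0} + v_{3}  ⇒ sig = (2; 1,1)
  • {0,1,3}:  v_{0} + v_{1} + v_{3} = v_{6}  ⇒ sig = (3; 1)
  • {0,3,5}:  v_{0} + v_{3} + v_{5} = v_{4}  ⇒ sig = (3; 1)

so the primitive-relation signature multiset is
{ (2; —) ×2,  (2; 1),  (2; 1,1),  (3; 1) ×2 }


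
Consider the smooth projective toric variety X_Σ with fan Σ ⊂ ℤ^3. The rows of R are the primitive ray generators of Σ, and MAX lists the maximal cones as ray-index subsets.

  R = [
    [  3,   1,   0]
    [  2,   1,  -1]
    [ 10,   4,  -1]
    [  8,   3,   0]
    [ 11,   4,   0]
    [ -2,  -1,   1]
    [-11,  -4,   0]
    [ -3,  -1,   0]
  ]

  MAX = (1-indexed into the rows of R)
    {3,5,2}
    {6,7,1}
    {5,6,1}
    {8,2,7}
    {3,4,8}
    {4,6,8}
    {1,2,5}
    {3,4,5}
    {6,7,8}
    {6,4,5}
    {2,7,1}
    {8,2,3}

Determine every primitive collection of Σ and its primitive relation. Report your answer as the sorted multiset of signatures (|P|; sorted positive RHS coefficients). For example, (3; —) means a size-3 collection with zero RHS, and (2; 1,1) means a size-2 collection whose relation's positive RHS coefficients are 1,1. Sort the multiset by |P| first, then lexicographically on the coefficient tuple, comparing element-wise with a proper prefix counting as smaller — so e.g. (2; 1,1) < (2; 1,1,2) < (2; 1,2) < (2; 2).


|primitive collections| = 10. Relations:

  P = {1,8}:  v_{1} + v_{8} = 0 — sig = (2; —)
  P = {2,6}:  v_{2} + v_{6} = 0 — sig = (2; —)
  P = {5,7}:  v_{5} + v_{7} = 0 — sig = (2; —)
  P = {1,4}:  v_{1} + v_{4} = v_{5} — sig = (2; 1)
  P = {2,4}:  v_{2} + v_{4} = v_{3} — sig = (2; 1)
  P = {3,6}:  v_{3} + v_{6} = v_{4} — sig = (2; 1)
  P = {4,7}:  v_{4} + v_{7} = v_{8} — sig = (2; 1)
  P = {5,8}:  v_{5} + v_{8} = v_{4} — sig = (2; 1)
  P = {1,3}:  v_{1} + v_{3} = v_{2} + v_{5} — sig = (2; 1,1)
  P = {3,7}:  v_{3} + v_{7} = v_{2} + v_{8} — sig = (2; 1,1)

so the primitive-relation signature multiset is
    |P|=2: 10 collections, coeffs (), (), (), (1), (1), (1), (1), (1), (1,1), (1,1)


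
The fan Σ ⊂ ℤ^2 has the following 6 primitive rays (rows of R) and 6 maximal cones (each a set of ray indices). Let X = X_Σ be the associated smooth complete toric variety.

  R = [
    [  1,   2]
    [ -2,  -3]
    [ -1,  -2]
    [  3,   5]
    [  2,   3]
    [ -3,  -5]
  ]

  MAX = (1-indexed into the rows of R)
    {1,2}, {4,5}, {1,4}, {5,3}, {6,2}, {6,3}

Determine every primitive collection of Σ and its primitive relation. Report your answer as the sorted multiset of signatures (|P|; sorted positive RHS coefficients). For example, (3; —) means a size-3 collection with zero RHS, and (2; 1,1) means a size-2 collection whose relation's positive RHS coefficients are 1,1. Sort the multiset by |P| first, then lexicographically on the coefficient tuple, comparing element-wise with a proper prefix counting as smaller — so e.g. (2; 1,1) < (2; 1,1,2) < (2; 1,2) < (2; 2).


Δ(Σ) — 6 vertices, 9 min non-faces:

  • {1,3}:  v_{1} + v_{3} = 0  ⟹  sig = (2; —)
  • {2,5}:  v_{2} + v_{5} = 0  ⟹  sig = (2; —)
  • {4,6}:  v_{4} + v_{6} = 0  ⟹  sig = (2; —)
  • {1,5}:  v_{1} + v_{5} = v_{4}  ⟹  sig = (2; 1)
  • {1,6}:  v_{1} + v_{6} = v_{2}  ⟹  sig = (2; 1)
  • {2,3}:  v_{2} + v_{3} = v_{6}  ⟹  sig = (2; 1)
  • {2,4}:  v_{2} + v_{4} = v_{1}  ⟹  sig = (2; 1)
  • {3,4}:  v_{3} + v_{4} = v_{5}  ⟹  sig = (2; 1)
  • {5,6}:  v_{5} + v_{6} = v_{3}  ⟹  sig = (2; 1)

Signatures (|P|; sorted positive RHS coefficients), sorted:
{ (2; —) ×3,  (2; 1) ×6 }


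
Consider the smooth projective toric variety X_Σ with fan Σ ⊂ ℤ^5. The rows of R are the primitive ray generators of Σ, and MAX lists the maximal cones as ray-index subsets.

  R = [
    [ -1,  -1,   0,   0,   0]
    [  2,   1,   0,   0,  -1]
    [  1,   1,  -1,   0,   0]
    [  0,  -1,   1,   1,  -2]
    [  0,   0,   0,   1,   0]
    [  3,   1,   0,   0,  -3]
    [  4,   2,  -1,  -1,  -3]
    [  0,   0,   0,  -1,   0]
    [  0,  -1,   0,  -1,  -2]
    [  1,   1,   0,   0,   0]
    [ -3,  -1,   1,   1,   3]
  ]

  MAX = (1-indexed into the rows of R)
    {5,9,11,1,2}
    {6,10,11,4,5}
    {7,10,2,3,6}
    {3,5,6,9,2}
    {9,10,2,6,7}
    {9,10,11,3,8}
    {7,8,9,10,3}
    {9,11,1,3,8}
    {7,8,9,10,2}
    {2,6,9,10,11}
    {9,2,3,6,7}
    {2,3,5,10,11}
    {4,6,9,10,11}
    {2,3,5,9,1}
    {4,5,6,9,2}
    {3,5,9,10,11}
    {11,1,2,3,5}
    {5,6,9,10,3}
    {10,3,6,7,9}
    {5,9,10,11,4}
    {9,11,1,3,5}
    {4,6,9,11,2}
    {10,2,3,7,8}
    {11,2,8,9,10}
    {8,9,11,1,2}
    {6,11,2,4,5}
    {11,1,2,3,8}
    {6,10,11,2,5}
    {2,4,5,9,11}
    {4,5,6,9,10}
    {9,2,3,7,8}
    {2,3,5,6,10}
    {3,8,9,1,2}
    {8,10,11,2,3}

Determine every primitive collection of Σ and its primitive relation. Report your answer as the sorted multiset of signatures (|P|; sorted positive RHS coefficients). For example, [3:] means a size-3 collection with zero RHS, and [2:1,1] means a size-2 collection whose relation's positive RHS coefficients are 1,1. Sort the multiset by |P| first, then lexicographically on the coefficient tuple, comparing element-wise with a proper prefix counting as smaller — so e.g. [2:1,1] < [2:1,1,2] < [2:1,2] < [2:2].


|primitive collections| = 17. Relations:

  P={1,10}:  v_{1} + v_{10} = 0  ⟹  sig = [2:]
  P={5,8}:  v_{5} + v_{8} = 0  ⟹  sig = [2:]
  P={7,11}:  v_{7} + v_{11} = v_{10}  ⟹  sig = [2:1]
  P={5,7}:  v_{5} + v_{7} = v_{3} + v_{6}  ⟹  sig = [2:1,1]
  P={1,6}:  v_{1} + v_{6} = v_{2} + v_{5} + v_{9}  ⟹  sig = [2:1,1,1]
  P={1,7}:  v_{1} + v_{7} = v_{2} + v_{3} + v_{9}  ⟹  sig = [2:1,1,1]
  P={4,8}:  v_{4} + v_{8} = v_{6} + v_{9} + v_{11}  ⟹  sig = [2:1,1,1]
  P={6,8}:  v_{6} + v_{8} = v_{2} + v_{9} + v_{10}  ⟹  sig = [2:1,1,1]
  P={4,7}:  v_{4} + v_{7} = v_{5} + v_{6} + v_{9} + v_{10}  ⟹  sig = [2:1,1,1,1]
  P={3,4}:  v_{3} + v_{4} = 2·v_{5} + v_{9} + v_{10}  ⟹  sig = [2:1,1,2]
  P={1,4}:  v_{1} + v_{4} = v_{2} + 2·v_{5} + 2·v_{9} + v_{11}  ⟹  sig = [2:1,1,2,2]
  P={3,6,11}:  v_{3} + v_{6} + v_{11} = v_{5} + v_{10}  ⟹  sig = [3:1,1]
  P={2,4,10}:  v_{2} + v_{4} + v_{10} = 2·v_{6} + v_{11}  ⟹  sig = [3:1,2]
  P={2,3,9,11}:  v_{2} + v_{3} + v_{9} + v_{11} = 0  ⟹  sig = [4:]
  P={2,3,9,10}:  v_{2} + v_{3} + v_{9} + v_{10} = v_{7}  ⟹  sig = [4:1]
  P={2,5,9,10}:  v_{2} + v_{5} + v_{9} + v_{10} = v_{6}  ⟹  sig = [4:1]
  P={5,6,9,11}:  v_{5} + v_{6} + v_{9} + v_{11} = v_{4}  ⟹  sig = [4:1]

so the primitive-relation signature multiset is
    [2:]
    [2:]
    [2:1]
    [2:1,1]
    [2:1,1,1]
    [2:1,1,1]
    [2:1,1,1]
    [2:1,1,1]
    [2:1,1,1,1]
    [2:1,1,2]
    [2:1,1,2,2]
    [3:1,1]
    [3:1,2]
    [4:]
    [4:1]
    [4:1]
    [4:1]


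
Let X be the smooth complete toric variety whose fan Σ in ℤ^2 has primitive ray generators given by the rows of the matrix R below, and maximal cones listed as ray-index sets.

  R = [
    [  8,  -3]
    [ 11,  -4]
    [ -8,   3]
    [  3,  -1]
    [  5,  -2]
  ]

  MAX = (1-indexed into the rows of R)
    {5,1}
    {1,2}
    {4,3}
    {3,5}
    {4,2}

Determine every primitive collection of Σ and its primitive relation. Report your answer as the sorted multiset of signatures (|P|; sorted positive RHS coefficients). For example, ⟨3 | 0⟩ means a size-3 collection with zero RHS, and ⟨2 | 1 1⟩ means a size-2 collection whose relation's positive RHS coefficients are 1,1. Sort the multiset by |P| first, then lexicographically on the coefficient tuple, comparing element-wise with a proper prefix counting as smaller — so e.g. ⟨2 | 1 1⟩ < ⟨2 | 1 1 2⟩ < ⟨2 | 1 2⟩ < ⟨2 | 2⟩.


Minimal non-faces — 5 found among 5 rays, 5 max cones:

  P = {1,3}:  v_{1} + v_{3} = 0  →  sig = ⟨2 | 0⟩
  P = {1,4}:  v_{1} + v_{4} = v_{2}  →  sig = ⟨2 | 1⟩
  P = {2,3}:  v_{2} + v_{3} = v_{4}  →  sig = ⟨2 | 1⟩
  P = {4,5}:  v_{4} + v_{5} = v_{1}  →  sig = ⟨2 | 1⟩
  P = {2,5}:  v_{2} + v_{5} = 2·v_{1}  →  sig = ⟨2 | 2⟩

so the primitive-relation signature multiset is
{ ⟨2 | 0⟩,  ⟨2 | 1⟩ ×3,  ⟨2 | 2⟩ }


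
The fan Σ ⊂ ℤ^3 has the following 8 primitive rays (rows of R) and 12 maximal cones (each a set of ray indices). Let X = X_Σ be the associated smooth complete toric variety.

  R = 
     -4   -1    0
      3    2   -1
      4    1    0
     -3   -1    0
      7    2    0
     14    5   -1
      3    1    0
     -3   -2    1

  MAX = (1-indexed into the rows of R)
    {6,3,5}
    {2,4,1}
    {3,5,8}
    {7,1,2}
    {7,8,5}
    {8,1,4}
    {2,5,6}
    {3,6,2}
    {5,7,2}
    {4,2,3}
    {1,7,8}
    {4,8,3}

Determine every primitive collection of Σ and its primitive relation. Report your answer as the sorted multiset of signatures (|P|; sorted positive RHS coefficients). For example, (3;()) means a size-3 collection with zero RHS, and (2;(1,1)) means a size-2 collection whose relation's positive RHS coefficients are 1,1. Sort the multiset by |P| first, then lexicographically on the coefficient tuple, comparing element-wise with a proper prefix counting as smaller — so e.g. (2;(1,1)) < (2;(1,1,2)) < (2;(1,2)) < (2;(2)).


Primitive collections (11):

  • {1,3}:  v_{1} + v_{3} = 0 — sig = (2;())
  • {2,8}:  v_{2} + v_{8} = 0 — sig = (2;())
  • {4,7}:  v_{4} + v_{7} = 0 — sig = (2;())
  • {1,5}:  v_{1} + v_{5} = v_{7} — sig = (2;(1))
  • {3,7}:  v_{3} + v_{7} = v_{5} — sig = (2;(1))
  • {4,5}:  v_{4} + v_{5} = v_{3} — sig = (2;(1))
  • {1,6}:  v_{1} + v_{6} = v_{2} + v_{5} — sig = (2;(1,1))
  • {6,8}:  v_{6} + v_{8} = v_{3} + v_{5} — sig = (2;(1,1))
  • {4,6}:  v_{4} + v_{6} = v_{2} + 2·v_{3} — sig = (2;(1,2))
  • {6,7}:  v_{6} + v_{7} = v_{2} + 2·v_{5} — sig = (2;(1,2))
  • {2,3,5}:  v_{2} + v_{3} + v_{5} = v_{6} — sig = (3;(1))

Signatures (|P|; sorted positive RHS coefficients), sorted:
[(2;()), (2;()), (2;()), (2;(1)), (2;(1)), (2;(1)), (2;(1,1)), (2;(1,1)), (2;(1,2)), (2;(1,2)), (3;(1))]


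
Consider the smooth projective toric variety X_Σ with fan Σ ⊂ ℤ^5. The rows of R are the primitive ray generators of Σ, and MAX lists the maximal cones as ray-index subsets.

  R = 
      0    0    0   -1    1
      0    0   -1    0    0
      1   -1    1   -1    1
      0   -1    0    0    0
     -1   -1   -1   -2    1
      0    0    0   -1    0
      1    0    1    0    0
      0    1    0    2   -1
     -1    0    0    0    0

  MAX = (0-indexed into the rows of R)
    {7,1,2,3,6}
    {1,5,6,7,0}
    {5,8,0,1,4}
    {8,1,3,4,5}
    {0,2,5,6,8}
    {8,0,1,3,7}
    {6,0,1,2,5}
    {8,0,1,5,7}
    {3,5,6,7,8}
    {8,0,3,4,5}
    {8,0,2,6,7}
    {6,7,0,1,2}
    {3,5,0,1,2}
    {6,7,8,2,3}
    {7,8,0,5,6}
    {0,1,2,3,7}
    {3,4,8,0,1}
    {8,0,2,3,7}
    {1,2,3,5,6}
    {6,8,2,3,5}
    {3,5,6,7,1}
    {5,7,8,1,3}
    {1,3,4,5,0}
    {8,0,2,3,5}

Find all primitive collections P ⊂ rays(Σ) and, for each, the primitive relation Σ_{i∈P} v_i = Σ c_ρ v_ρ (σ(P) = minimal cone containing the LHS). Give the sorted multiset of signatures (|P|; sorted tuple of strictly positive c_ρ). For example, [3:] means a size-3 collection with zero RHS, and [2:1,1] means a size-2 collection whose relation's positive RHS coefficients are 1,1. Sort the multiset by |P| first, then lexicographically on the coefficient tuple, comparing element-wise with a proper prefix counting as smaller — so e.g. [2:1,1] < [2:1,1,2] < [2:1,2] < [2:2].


Δ(Σ) — 9 vertices, 9 min non-faces:

  P = {4,7}:  v_{4} + v_{7} = v_{1} + v_{8}  →  sig = [2:1,1]
  P = {4,6}:  v_{4} + v_{6} = v_{0} + v_{3} + v_{5}  →  sig = [2:1,1,1]
  P = {2,4}:  v_{2} + v_{4} = 2·v_{0} + 2·v_{3} + v_{5}  →  sig = [2:1,2,2]
  P = {1,6,8}:  v_{1} + v_{6} + v_{8} = 0  →  sig = [3:]
  P = {0,3,6}:  v_{0} + v_{3} + v_{6} = v_{2}  →  sig = [3:1]
  P = {2,5,7}:  v_{2} + v_{5} + v_{7} = v_{6}  →  sig = [3:1]
  P = {1,2,8}:  v_{1} + v_{2} + v_{8} = v_{0} + v_{3}  →  sig = [3:1,1]
  P = {0,3,5,7}:  v_{0} + v_{3} + v_{5} + v_{7} = 0  →  sig = [4:]
  P = {0,1,3,5,8}:  v_{0} + v_{1} + v_{3} + v_{5} + v_{8} = v_{4}  →  sig = [5:1]

Hence PRS(X_Σ) =
[[2:1,1], [2:1,1,1], [2:1,2,2], [3:], [3:1], [3:1], [3:1,1], [4:], [5:1]]


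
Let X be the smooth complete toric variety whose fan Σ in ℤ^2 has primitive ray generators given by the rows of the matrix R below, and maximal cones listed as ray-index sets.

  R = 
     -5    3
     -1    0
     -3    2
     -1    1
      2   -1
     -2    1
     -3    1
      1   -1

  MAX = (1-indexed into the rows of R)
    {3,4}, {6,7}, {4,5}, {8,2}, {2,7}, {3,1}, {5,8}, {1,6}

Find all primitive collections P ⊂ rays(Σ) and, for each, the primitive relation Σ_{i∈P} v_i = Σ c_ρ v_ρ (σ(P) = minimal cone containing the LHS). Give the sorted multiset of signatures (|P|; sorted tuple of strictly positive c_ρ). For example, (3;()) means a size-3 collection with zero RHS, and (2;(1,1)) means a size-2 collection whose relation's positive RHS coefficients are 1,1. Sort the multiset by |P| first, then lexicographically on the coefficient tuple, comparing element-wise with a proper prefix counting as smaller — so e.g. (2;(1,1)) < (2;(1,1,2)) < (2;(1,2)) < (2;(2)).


20 collections generate NE(X_Σ); each relation:

  P = {4,8}:  v_{4} + v_{8} = 0  ⇒ sig = (2;())
  P = {5,6}:  v_{5} + v_{6} = 0  ⇒ sig = (2;())
  P = {1,5}:  v_{1} + v_{5} = v_{3}  ⇒ sig = (2;(1))
  P = {2,4}:  v_{2} + v_{4} = v_{6}  ⇒ sig = (2;(1))
  P = {2,5}:  v_{2} + v_{5} = v_{8}  ⇒ sig = (2;(1))
  P = {2,6}:  v_{2} + v_{6} = v_{7}  ⇒ sig = (2;(1))
  P = {3,5}:  v_{3} + v_{5} = v_{4}  ⇒ sig = (2;(1))
  P = {3,6}:  v_{3} + v_{6} = v_{1}  ⇒ sig = (2;(1))
  P = {3,8}:  v_{3} + v_{8} = v_{6}  ⇒ sig = (2;(1))
  P = {4,6}:  v_{4} + v_{6} = v_{3}  ⇒ sig = (2;(1))
  P = {5,7}:  v_{5} + v_{7} = v_{2}  ⇒ sig = (2;(1))
  P = {6,8}:  v_{6} + v_{8} = v_{2}  ⇒ sig = (2;(1))
  P = {1,4}:  v_{1} + v_{4} = 2·v_{3}  ⇒ sig = (2;(2))
  P = {1,8}:  v_{1} + v_{8} = 2·v_{6}  ⇒ sig = (2;(2))
  P = {2,3}:  v_{2} + v_{3} = 2·v_{6}  ⇒ sig = (2;(2))
  P = {4,7}:  v_{4} + v_{7} = 2·v_{6}  ⇒ sig = (2;(2))
  P = {7,8}:  v_{7} + v_{8} = 2·v_{2}  ⇒ sig = (2;(2))
  P = {1,2}:  v_{1} + v_{2} = 3·v_{6}  ⇒ sig = (2;(3))
  P = {3,7}:  v_{3} + v_{7} = 3·v_{6}  ⇒ sig = (2;(3))
  P = {1,7}:  v_{1} + v_{7} = 4·v_{6}  ⇒ sig = (2;(4))

Sorted signature multiset PRS(X):
    |P|=2: 20 collections, coeffs (), (), (1), (1), (1), (1), (1), (1), (1), (1), (1), (1), (2), (2), (2), (2), (2), (3), (3), (4)


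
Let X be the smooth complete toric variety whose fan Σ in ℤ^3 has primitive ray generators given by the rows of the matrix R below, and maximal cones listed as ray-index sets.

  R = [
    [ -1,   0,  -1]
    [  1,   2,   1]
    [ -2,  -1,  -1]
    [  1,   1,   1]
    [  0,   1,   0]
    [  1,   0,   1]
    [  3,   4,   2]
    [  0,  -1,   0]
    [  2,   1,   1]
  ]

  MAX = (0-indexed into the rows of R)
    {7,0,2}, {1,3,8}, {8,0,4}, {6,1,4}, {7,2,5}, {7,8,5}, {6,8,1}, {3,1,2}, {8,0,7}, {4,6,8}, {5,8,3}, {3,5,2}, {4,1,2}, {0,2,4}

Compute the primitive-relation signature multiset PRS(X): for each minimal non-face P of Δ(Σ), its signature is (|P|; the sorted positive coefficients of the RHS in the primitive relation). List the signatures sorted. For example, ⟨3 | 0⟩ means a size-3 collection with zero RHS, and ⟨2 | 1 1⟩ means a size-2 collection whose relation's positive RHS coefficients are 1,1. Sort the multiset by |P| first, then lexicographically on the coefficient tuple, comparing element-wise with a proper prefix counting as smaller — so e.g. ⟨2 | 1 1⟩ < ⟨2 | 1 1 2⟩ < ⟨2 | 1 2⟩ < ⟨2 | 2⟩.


Σ has 16 primitive collections:

  • {0,5}:  v_{0} + v_{5} = 0  ⟹  sig = ⟨2 | 0⟩
  • {2,8}:  v_{2} + v_{8} = 0  ⟹  sig = ⟨2 | 0⟩
  • {4,7}:  v_{4} + v_{7} = 0  ⟹  sig = ⟨2 | 0⟩
  • {0,3}:  v_{0} + v_{3} = v_{4}  ⟹  sig = ⟨2 | 1⟩
  • {1,7}:  v_{1} + v_{7} = v_{3}  ⟹  sig = ⟨2 | 1⟩
  • {3,4}:  v_{3} + v_{4} = v_{1}  ⟹  sig = ⟨2 | 1⟩
  • {3,7}:  v_{3} + v_{7} = v_{5}  ⟹  sig = ⟨2 | 1⟩
  • {4,5}:  v_{4} + v_{5} = v_{3}  ⟹  sig = ⟨2 | 1⟩
  • {2,6}:  v_{2} + v_{6} = v_{1} + v_{4}  ⟹  sig = ⟨2 | 1 1⟩
  • {6,7}:  v_{6} + v_{7} = v_{1} + v_{8}  ⟹  sig = ⟨2 | 1 1⟩
  • {5,6}:  v_{5} + v_{6} = v_{1} + v_{3} + v_{8}  ⟹  sig = ⟨2 | 1 1 1⟩
  • {3,6}:  v_{3} + v_{6} = 2·v_{1} + v_{8}  ⟹  sig = ⟨2 | 1 2⟩
  • {0,6}:  v_{0} + v_{6} = 3·v_{4} + v_{8}  ⟹  sig = ⟨2 | 1 3⟩
  • {0,1}:  v_{0} + v_{1} = 2·v_{4}  ⟹  sig = ⟨2 | 2⟩
  • {1,5}:  v_{1} + v_{5} = 2·v_{3}  ⟹  sig = ⟨2 | 2⟩
  • {1,4,8}:  v_{1} + v_{4} + v_{8} = v_{6}  ⟹  sig = ⟨3 | 1⟩

so the primitive-relation signature multiset is
{ ⟨2 | 0⟩ ×3,  ⟨2 | 1⟩ ×5,  ⟨2 | 1 1⟩ ×2,  ⟨2 | 1 1 1⟩,  ⟨2 | 1 2⟩,  ⟨2 | 1 3⟩,  ⟨2 | 2⟩ ×2,  ⟨3 | 1⟩ }


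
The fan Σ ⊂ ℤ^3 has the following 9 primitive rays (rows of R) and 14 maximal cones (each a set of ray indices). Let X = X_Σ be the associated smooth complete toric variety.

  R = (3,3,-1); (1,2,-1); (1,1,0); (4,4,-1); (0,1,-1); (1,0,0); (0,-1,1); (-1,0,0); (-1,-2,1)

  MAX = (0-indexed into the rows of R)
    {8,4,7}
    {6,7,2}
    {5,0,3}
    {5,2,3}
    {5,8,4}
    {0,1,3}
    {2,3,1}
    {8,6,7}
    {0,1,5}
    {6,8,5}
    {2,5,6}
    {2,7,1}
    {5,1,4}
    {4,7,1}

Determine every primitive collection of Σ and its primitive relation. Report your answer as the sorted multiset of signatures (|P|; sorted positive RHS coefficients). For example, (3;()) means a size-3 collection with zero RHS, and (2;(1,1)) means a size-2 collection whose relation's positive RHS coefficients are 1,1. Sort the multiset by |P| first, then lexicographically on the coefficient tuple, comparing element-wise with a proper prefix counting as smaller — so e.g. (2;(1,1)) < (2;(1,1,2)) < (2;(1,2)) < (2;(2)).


Δ(Σ) — 9 vertices, 17 min non-faces:

  P={1,8}:  v_{1} + v_{8} = 0  so sig = (2;())
  P={4,6}:  v_{4} + v_{6} = 0  so sig = (2;())
  P={5,7}:  v_{5} + v_{7} = 0  so sig = (2;())
  P={0,2}:  v_{0} + v_{2} = v_{3}  so sig = (2;(1))
  P={1,6}:  v_{1} + v_{6} = v_{2}  so sig = (2;(1))
  P={2,4}:  v_{2} + v_{4} = v_{1}  so sig = (2;(1))
  P={2,8}:  v_{2} + v_{8} = v_{6}  so sig = (2;(1))
  P={0,7}:  v_{0} + v_{7} = v_{1} + v_{2}  so sig = (2;(1,1))
  P={0,8}:  v_{0} + v_{8} = v_{2} + v_{5}  so sig = (2;(1,1))
  P={3,4}:  v_{3} + v_{4} = v_{0} + v_{1}  so sig = (2;(1,1))
  P={0,4}:  v_{0} + v_{4} = 2·v_{1} + v_{5}  so sig = (2;(1,2))
  P={0,6}:  v_{0} + v_{6} = 2·v_{2} + v_{5}  so sig = (2;(1,2))
  P={3,7}:  v_{3} + v_{7} = v_{1} + 2·v_{2}  so sig = (2;(1,2))
  P={3,8}:  v_{3} + v_{8} = 2·v_{2} + v_{5}  so sig = (2;(1,2))
  P={3,6}:  v_{3} + v_{6} = 3·v_{2} + v_{5}  so sig = (2;(1,3))
  P={1,2,5}:  v_{1} + v_{2} + v_{5} = v_{0}  so sig = (3;(1))
  P={1,3,5}:  v_{1} + v_{3} + v_{5} = 2·v_{0}  so sig = (3;(2))

so the primitive-relation signature multiset is
    (2;())
    (2;())
    (2;())
    (2;(1))
    (2;(1))
    (2;(1))
    (2;(1))
    (2;(1,1))
    (2;(1,1))
    (2;(1,1))
    (2;(1,2))
    (2;(1,2))
    (2;(1,2))
    (2;(1,2))
    (2;(1,3))
    (3;(1))
    (3;(2))


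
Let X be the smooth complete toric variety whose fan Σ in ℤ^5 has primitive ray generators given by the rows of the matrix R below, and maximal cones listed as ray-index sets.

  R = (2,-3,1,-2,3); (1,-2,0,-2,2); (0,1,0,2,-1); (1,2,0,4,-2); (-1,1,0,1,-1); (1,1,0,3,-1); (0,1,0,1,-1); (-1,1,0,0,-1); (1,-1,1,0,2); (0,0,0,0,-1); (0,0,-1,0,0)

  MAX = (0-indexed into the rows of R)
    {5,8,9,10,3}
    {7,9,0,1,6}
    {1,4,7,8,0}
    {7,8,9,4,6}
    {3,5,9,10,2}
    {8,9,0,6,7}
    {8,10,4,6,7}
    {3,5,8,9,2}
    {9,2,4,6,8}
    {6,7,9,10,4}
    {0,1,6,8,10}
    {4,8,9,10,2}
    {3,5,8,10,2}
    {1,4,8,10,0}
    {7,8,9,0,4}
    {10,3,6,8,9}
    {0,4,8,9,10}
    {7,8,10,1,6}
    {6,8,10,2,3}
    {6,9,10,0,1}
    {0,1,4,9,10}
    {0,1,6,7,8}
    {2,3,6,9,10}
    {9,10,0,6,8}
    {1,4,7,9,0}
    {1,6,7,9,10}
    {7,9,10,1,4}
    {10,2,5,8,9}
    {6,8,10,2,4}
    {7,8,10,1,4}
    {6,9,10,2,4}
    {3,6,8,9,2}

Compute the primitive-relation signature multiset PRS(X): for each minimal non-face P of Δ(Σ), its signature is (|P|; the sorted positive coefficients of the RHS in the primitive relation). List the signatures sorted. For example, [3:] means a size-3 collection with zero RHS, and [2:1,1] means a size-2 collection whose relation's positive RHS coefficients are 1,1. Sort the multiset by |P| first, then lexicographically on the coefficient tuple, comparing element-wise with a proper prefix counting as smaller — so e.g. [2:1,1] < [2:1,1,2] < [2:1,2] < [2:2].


The 20 primitive collections of Σ (r=11, n=5):

  • {5,6}:  v_{5} + v_{6} = v_{3} ; sig = [2:1]
  • {2,7}:  v_{2} + v_{7} = v_{4} + v_{6} ; sig = [2:1,1]
  • {5,7}:  v_{5} + v_{7} = v_{2} + v_{6} ; sig = [2:1,1]
  • {1,2}:  v_{1} + v_{2} = v_{8} + v_{9} + v_{10} ; sig = [2:1,1,1]
  • {3,4}:  v_{3} + v_{4} = 2·v_{2} + v_{6} ; sig = [2:1,2]
  • {3,7}:  v_{3} + v_{7} = v_{2} + 2·v_{6} ; sig = [2:1,2]
  • {0,2}:  v_{0} + v_{2} = 2·v_{8} + 2·v_{9} + v_{10} ; sig = [2:1,2,2]
  • {1,5}:  v_{1} + v_{5} = v_{6} + 2·v_{8} + 2·v_{9} + 2·v_{10} ; sig = [2:1,2,2,2]
  • {0,5}:  v_{0} + v_{5} = v_{6} + 3·v_{8} + 3·v_{9} + 2·v_{10} ; sig = [2:1,2,3,3]
  • {4,5}:  v_{4} + v_{5} = 2·v_{2} ; sig = [2:2]
  • {1,3}:  v_{1} + v_{3} = 2·v_{6} + 2·v_{8} + 2·v_{9} + 2·v_{10} ; sig = [2:2,2,2,2]
  • {0,3}:  v_{0} + v_{3} = 2·v_{6} + 3·v_{8} + 3·v_{9} + 2·v_{10} ; sig = [2:2,2,3,3]
  • {1,4,6}:  v_{1} + v_{4} + v_{6} = 0 ; sig = [3:]
  • {0,7,10}:  v_{0} + v_{7} + v_{10} = v_{1} ; sig = [3:1]
  • {1,8,9}:  v_{1} + v_{8} + v_{9} = v_{0} ; sig = [3:1]
  • {0,4,6}:  v_{0} + v_{4} + v_{6} = v_{8} + v_{9} ; sig = [3:1,1]
  • {7,8,9,10}:  v_{7} + v_{8} + v_{9} + v_{10} = 0 ; sig = [4:]
  • {2,6,8,9,10}:  v_{2} + v_{6} + v_{8} + v_{9} + v_{10} = v_{5} ; sig = [5:1]
  • {4,6,8,9,10}:  v_{4} + v_{6} + v_{8} + v_{9} + v_{10} = v_{2} ; sig = [5:1]
  • {2,3,8,9,10}:  v_{2} + v_{3} + v_{8} + v_{9} + v_{10} = 2·v_{5} ; sig = [5:2]

Sorted signature multiset PRS(X):
    |P|=2: 12 collections, coeffs (1), (1,1), (1,1), (1,1,1), (1,2), (1,2), (1,2,2), (1,2,2,2), (1,2,3,3), (2), (2,2,2,2), (2,2,3,3)
    |P|=3: 4 collections, coeffs (), (1), (1), (1,1)
    |P|=4: 1 collection, coeffs ()
    |P|=5: 3 collections, coeffs (1), (1), (2)


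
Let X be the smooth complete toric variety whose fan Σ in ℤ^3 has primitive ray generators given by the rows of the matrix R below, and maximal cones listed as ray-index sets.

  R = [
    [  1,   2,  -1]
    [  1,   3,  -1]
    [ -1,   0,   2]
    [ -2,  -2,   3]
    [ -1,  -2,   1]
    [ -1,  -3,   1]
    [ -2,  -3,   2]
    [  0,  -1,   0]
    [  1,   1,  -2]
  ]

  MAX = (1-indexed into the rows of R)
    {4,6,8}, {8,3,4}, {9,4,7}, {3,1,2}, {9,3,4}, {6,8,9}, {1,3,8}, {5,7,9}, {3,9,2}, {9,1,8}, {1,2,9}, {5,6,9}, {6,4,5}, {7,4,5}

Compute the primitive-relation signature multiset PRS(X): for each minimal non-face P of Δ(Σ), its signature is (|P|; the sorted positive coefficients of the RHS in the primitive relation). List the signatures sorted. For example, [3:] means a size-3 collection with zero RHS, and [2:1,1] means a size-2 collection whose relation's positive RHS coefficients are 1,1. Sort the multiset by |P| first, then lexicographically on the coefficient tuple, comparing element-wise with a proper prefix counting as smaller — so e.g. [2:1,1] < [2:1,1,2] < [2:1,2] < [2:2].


20 minimal non-faces of Δ(Σ) (on 9 rays):

  • {1,5}:  v_{1} + v_{5} = 0 — sig = [2:]
  • {2,6}:  v_{2} + v_{6} = 0 — sig = [2:]
  • {1,4}:  v_{1} + v_{4} = v_{3} — sig = [2:1]
  • {1,6}:  v_{1} + v_{6} = v_{8} — sig = [2:1]
  • {2,8}:  v_{2} + v_{8} = v_{1} — sig = [2:1]
  • {3,5}:  v_{3} + v_{5} = v_{4} — sig = [2:1]
  • {5,8}:  v_{5} + v_{8} = v_{6} — sig = [2:1]
  • {1,7}:  v_{1} + v_{7} = v_{4} + v_{9} — sig = [2:1,1]
  • {2,5}:  v_{2} + v_{5} = v_{3} + v_{9} — sig = [2:1,1]
  • {3,6}:  v_{3} + v_{6} = v_{4} + v_{8} — sig = [2:1,1]
  • {2,7}:  v_{2} + v_{7} = v_{3} + v_{4} + 2·v_{9} — sig = [2:1,1,2]
  • {2,4}:  v_{2} + v_{4} = 2·v_{3} + v_{9} — sig = [2:1,2]
  • {3,7}:  v_{3} + v_{7} = 2·v_{4} + v_{9} — sig = [2:1,2]
  • {7,8}:  v_{7} + v_{8} = 2·v_{5} — sig = [2:2]
  • {6,7}:  v_{6} + v_{7} = 3·v_{5} — sig = [2:3]
  • {3,8,9}:  v_{3} + v_{8} + v_{9} = 0 — sig = [3:]
  • {1,3,9}:  v_{1} + v_{3} + v_{9} = v_{2} — sig = [3:1]
  • {4,5,9}:  v_{4} + v_{5} + v_{9} = v_{7} — sig = [3:1]
  • {4,8,9}:  v_{4} + v_{8} + v_{9} = v_{5} — sig = [3:1]
  • {4,6,9}:  v_{4} + v_{6} + v_{9} = 2·v_{5} — sig = [3:2]

Sorted signature multiset PRS(X):
    |P|=2: 15 collections, coeffs (), (), (1), (1), (1), (1), (1), (1,1), (1,1), (1,1), (1,1,2), (1,2), (1,2), (2), (3)
    |P|=3: 5 collections, coeffs (), (1), (1), (1), (2)


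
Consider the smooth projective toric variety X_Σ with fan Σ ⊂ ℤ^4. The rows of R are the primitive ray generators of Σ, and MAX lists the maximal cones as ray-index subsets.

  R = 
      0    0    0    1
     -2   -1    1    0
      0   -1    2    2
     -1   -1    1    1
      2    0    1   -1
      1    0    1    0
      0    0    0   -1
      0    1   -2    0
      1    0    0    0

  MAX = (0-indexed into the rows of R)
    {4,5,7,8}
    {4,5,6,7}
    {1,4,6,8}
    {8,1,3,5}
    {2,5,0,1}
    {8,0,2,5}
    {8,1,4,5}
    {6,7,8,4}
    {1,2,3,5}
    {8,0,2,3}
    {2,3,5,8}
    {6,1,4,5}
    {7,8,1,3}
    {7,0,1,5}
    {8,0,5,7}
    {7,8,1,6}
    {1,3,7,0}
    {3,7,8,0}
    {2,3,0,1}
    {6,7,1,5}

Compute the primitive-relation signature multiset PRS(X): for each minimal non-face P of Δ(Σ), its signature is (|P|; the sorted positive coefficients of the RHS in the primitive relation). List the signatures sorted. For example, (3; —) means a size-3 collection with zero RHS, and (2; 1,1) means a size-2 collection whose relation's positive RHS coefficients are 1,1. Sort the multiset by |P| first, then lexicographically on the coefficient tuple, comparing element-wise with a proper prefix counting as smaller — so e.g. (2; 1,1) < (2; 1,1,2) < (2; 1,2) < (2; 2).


The 14 primitive collections of Σ (r=9, n=4):

  P = {0,6}:  v_{0} + v_{6} = 0 ; sig = (2; —)
  P = {0,4}:  v_{0} + v_{4} = v_{5} + v_{8} ; sig = (2; 1,1)
  P = {2,6}:  v_{2} + v_{6} = v_{3} + v_{5} ; sig = (2; 1,1)
  P = {3,6}:  v_{3} + v_{6} = v_{1} + v_{8} ; sig = (2; 1,1)
  P = {2,4}:  v_{2} + v_{4} = v_{3} + 2·v_{5} + v_{8} ; sig = (2; 1,1,2)
  P = {3,4}:  v_{3} + v_{4} = v_{1} + v_{5} + 2·v_{8} ; sig = (2; 1,1,2)
  P = {2,7}:  v_{2} + v_{7} = 2·v_{0} ; sig = (2; 2)
  P = {0,1,8}:  v_{0} + v_{1} + v_{8} = v_{3} ; sig = (3; 1)
  P = {0,3,5}:  v_{0} + v_{3} + v_{5} = v_{2} ; sig = (3; 1)
  P = {1,4,7}:  v_{1} + v_{4} + v_{7} = v_{6} ; sig = (3; 1)
  P = {3,5,7}:  v_{3} + v_{5} + v_{7} = v_{0} ; sig = (3; 1)
  P = {5,6,8}:  v_{5} + v_{6} + v_{8} = v_{4} ; sig = (3; 1)
  P = {1,2,8}:  v_{1} + v_{2} + v_{8} = 2·v_{3} + v_{5} ; sig = (3; 1,2)
  P = {1,5,7,8}:  v_{1} + v_{5} + v_{7} + v_{8} = 0 ; sig = (4; —)

Signatures (|P|; sorted positive RHS coefficients), sorted:
    (2; —)
    (2; 1,1)
    (2; 1,1)
    (2; 1,1)
    (2; 1,1,2)
    (2; 1,1,2)
    (2; 2)
    (3; 1)
    (3; 1)
    (3; 1)
    (3; 1)
    (3; 1)
    (3; 1,2)
    (4; —)


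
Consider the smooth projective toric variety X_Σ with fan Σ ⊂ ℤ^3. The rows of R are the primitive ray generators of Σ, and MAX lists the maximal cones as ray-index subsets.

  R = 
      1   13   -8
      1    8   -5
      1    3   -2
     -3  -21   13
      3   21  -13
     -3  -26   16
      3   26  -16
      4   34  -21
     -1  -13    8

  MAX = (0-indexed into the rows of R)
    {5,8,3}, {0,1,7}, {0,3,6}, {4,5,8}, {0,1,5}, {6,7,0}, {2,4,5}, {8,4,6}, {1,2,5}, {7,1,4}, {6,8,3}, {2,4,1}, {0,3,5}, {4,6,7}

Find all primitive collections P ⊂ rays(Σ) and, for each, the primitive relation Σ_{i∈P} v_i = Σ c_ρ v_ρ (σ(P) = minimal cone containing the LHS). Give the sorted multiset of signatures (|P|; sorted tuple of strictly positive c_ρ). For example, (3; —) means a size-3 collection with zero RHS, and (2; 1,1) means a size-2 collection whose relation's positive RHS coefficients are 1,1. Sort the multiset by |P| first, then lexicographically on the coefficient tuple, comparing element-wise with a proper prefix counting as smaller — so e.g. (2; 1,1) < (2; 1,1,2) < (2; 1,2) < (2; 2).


16 collections generate NE(X_Σ); each relation:

  P = {0,8}:  v_{0} + v_{8} = 0 — sig = (2; —)
  P = {3,4}:  v_{3} + v_{4} = 0 — sig = (2; —)
  P = {5,6}:  v_{5} + v_{6} = 0 — sig = (2; —)
  P = {0,4}:  v_{0} + v_{4} = v_{7} — sig = (2; 1)
  P = {1,6}:  v_{1} + v_{6} = v_{7} — sig = (2; 1)
  P = {3,7}:  v_{3} + v_{7} = v_{0} — sig = (2; 1)
  P = {5,7}:  v_{5} + v_{7} = v_{1} — sig = (2; 1)
  P = {7,8}:  v_{7} + v_{8} = v_{4} — sig = (2; 1)
  P = {1,3}:  v_{1} + v_{3} = v_{0} + v_{5} — sig = (2; 1,1)
  P = {1,8}:  v_{1} + v_{8} = v_{4} + v_{5} — sig = (2; 1,1)
  P = {2,3}:  v_{2} + v_{3} = v_{1} + v_{5} — sig = (2; 1,1)
  P = {2,6}:  v_{2} + v_{6} = v_{1} + v_{4} — sig = (2; 1,1)
  P = {2,7}:  v_{2} + v_{7} = 2·v_{1} + v_{4} — sig = (2; 1,2)
  P = {0,2}:  v_{0} + v_{2} = 2·v_{1} — sig = (2; 2)
  P = {2,8}:  v_{2} + v_{8} = 2·v_{4} + 2·v_{5} — sig = (2; 2,2)
  P = {1,4,5}:  v_{1} + v_{4} + v_{5} = v_{2} — sig = (3; 1)

so the primitive-relation signature multiset is
[(2; —), (2; —), (2; —), (2; 1), (2; 1), (2; 1), (2; 1), (2; 1), (2; 1,1), (2; 1,1), (2; 1,1), (2; 1,1), (2; 1,2), (2; 2), (2; 2,2), (3; 1)]


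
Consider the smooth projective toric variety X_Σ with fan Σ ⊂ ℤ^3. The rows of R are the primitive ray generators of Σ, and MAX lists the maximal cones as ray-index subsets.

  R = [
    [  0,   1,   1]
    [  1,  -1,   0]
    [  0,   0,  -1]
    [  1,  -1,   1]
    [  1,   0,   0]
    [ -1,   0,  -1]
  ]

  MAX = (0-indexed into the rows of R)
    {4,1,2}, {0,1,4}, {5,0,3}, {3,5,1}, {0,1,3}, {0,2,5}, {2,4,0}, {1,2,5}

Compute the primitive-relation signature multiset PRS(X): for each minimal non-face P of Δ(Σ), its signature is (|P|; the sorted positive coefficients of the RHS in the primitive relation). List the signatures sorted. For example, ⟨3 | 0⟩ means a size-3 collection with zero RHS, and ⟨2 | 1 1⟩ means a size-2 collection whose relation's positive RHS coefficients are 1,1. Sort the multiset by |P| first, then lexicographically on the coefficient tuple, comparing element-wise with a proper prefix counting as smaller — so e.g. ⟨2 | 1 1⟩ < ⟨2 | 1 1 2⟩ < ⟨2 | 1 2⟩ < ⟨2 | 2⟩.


Σ has 5 primitive collections:

  P={2,3}:  v_{2} + v_{3} = v_{1} ; sig = ⟨2 | 1⟩
  P={4,5}:  v_{4} + v_{5} = v_{2} ; sig = ⟨2 | 1⟩
  P={3,4}:  v_{3} + v_{4} = v_{0} + 2·v_{1} ; sig = ⟨2 | 1 2⟩
  P={0,1,5}:  v_{0} + v_{1} + v_{5} = 0 ; sig = ⟨3 | 0⟩
  P={0,1,2}:  v_{0} + v_{1} + v_{2} = v_{4} ; sig = ⟨3 | 1⟩

so the primitive-relation signature multiset is
{ ⟨2 | 1⟩ ×2,  ⟨2 | 1 2⟩,  ⟨3 | 0⟩,  ⟨3 | 1⟩ }


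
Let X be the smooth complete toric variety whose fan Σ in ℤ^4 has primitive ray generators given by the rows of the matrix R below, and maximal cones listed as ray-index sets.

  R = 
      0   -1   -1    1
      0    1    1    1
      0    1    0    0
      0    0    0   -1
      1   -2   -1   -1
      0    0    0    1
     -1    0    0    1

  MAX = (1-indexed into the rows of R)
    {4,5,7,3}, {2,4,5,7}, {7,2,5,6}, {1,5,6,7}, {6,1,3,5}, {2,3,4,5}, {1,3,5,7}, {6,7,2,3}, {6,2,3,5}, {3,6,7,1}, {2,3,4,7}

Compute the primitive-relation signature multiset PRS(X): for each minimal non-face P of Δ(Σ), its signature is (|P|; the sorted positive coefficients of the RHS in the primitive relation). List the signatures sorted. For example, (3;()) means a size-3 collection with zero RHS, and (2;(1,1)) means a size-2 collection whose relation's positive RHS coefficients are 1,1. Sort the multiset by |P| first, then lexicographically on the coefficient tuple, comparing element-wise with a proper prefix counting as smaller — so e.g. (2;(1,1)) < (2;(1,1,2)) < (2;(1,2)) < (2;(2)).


Δ(Σ) — 7 vertices, 5 min non-faces:

  P = {4,6}:  v_{4} + v_{6} = 0  ⟹  sig = (2;())
  P = {1,4}:  v_{1} + v_{4} = v_{3} + v_{5} + v_{7}  ⟹  sig = (2;(1,1,1))
  P = {1,2}:  v_{1} + v_{2} = 2·v_{6}  ⟹  sig = (2;(2))
  P = {2,3,5,7}:  v_{2} + v_{3} + v_{5} + v_{7} = v_{6}  ⟹  sig = (4;(1))
  P = {3,5,6,7}:  v_{3} + v_{5} + v_{6} + v_{7} = v_{1}  ⟹  sig = (4;(1))

Hence PRS(X_Σ) =
{ (2;()),  (2;(1,1,1)),  (2;(2)),  (4;(1)) ×2 }


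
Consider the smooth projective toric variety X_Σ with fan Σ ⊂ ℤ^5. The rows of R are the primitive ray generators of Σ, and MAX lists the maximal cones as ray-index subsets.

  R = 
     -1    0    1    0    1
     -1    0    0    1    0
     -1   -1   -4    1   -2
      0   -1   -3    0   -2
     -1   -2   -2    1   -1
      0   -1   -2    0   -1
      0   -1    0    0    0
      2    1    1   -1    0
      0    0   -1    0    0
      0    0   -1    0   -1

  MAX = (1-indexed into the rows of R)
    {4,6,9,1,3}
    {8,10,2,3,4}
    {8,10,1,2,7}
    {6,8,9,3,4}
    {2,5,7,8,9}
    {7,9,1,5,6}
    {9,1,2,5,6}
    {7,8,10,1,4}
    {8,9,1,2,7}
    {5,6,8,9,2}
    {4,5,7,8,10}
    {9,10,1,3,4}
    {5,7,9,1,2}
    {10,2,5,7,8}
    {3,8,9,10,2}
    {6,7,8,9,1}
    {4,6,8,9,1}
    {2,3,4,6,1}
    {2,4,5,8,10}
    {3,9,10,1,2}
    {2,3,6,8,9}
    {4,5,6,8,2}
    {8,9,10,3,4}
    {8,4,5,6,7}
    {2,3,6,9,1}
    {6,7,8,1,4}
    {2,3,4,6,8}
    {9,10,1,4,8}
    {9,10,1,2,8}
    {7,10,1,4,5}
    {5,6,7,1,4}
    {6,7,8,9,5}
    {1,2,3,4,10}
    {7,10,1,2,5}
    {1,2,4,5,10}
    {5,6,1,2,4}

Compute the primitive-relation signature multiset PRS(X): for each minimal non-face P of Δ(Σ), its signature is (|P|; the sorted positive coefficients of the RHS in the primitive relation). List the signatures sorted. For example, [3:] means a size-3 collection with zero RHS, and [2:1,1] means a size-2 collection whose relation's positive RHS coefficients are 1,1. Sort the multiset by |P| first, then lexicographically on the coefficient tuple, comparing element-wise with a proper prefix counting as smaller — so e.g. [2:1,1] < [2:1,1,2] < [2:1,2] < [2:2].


14 collections generate NE(X_Σ); each relation:

  P = {6,10}:  v_{6} + v_{10} = v_{4}  ⟹  sig = [2:1]
  P = {3,7}:  v_{3} + v_{7} = v_{2} + 2·v_{6}  ⟹  sig = [2:1,2]
  P = {3,5}:  v_{3} + v_{5} = 2·v_{2} + 3·v_{6}  ⟹  sig = [2:2,3]
  P = {1,5,8}:  v_{1} + v_{5} + v_{8} = v_{7}  ⟹  sig = [3:1]
  P = {2,4,9}:  v_{2} + v_{4} + v_{9} = v_{3}  ⟹  sig = [3:1]
  P = {2,6,7}:  v_{2} + v_{6} + v_{7} = v_{5}  ⟹  sig = [3:1]
  P = {7,9,10}:  v_{7} + v_{9} + v_{10} = v_{6}  ⟹  sig = [3:1]
  P = {1,3,8}:  v_{1} + v_{3} + v_{8} = v_{9} + v_{10}  ⟹  sig = [3:1,1]
  P = {2,4,7}:  v_{2} + v_{4} + v_{7} = v_{5} + v_{10}  ⟹  sig = [3:1,1]
  P = {5,9,10}:  v_{5} + v_{9} + v_{10} = v_{2} + 2·v_{6}  ⟹  sig = [3:1,2]
  P = {4,5,9}:  v_{4} + v_{5} + v_{9} = v_{2} + 3·v_{6}  ⟹  sig = [3:1,3]
  P = {4,7,9}:  v_{4} + v_{7} + v_{9} = 2·v_{6}  ⟹  sig = [3:2]
  P = {1,2,6,8}:  v_{1} + v_{2} + v_{6} + v_{8} = 0  ⟹  sig = [4:]
  P = {1,2,4,8}:  v_{1} + v_{2} + v_{4} + v_{8} = v_{10}  ⟹  sig = [4:1]

Sorted signature multiset PRS(X):
    |P|=2: 3 collections, coeffs (1), (1,2), (2,3)
    |P|=3: 9 collections, coeffs (1), (1), (1), (1), (1,1), (1,1), (1,2), (1,3), (2)
    |P|=4: 2 collections, coeffs (), (1)


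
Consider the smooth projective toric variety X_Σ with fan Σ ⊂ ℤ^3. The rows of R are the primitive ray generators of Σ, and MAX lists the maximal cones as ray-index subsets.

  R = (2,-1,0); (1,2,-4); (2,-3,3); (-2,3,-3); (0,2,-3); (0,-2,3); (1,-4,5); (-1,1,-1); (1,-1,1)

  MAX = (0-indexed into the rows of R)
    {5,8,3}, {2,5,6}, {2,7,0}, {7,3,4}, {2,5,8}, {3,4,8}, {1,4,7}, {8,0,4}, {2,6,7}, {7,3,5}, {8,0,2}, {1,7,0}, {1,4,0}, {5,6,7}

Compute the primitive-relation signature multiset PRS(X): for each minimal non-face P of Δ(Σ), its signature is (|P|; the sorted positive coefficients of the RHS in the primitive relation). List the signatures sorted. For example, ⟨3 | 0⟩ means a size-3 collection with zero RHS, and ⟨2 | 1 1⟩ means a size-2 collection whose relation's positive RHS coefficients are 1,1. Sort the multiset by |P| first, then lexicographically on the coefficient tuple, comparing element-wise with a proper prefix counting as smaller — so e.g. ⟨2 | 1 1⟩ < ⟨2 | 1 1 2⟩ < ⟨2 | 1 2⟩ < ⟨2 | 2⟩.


The 17 primitive collections of Σ (r=9, n=3):

  {2,3}:  v_{2} + v_{3} = 0  →  sig = ⟨2 | 0⟩
  {4,5}:  v_{4} + v_{5} = 0  →  sig = ⟨2 | 0⟩
  {7,8}:  v_{7} + v_{8} = 0  →  sig = ⟨2 | 0⟩
  {0,3}:  v_{0} + v_{3} = v_{4}  →  sig = ⟨2 | 1⟩
  {0,5}:  v_{0} + v_{5} = v_{2}  →  sig = ⟨2 | 1⟩
  {2,4}:  v_{2} + v_{4} = v_{0}  →  sig = ⟨2 | 1⟩
  {1,5}:  v_{1} + v_{5} = v_{0} + v_{7}  →  sig = ⟨2 | 1 1⟩
  {1,8}:  v_{1} + v_{8} = v_{0} + v_{4}  →  sig = ⟨2 | 1 1⟩
  {3,6}:  v_{3} + v_{6} = v_{5} + v_{7}  →  sig = ⟨2 | 1 1⟩
  {4,6}:  v_{4} + v_{6} = v_{2} + v_{7}  →  sig = ⟨2 | 1 1⟩
  {6,8}:  v_{6} + v_{8} = v_{2} + v_{5}  →  sig = ⟨2 | 1 1⟩
  {1,6}:  v_{1} + v_{6} = v_{0} + v_{2} + 2·v_{7}  →  sig = ⟨2 | 1 1 2⟩
  {0,6}:  v_{0} + v_{6} = 2·v_{2} + v_{7}  →  sig = ⟨2 | 1 2⟩
  {1,2}:  v_{1} + v_{2} = 2·v_{0} + v_{7}  →  sig = ⟨2 | 1 2⟩
  {1,3}:  v_{1} + v_{3} = 2·v_{4} + v_{7}  →  sig = ⟨2 | 1 2⟩
  {0,4,7}:  v_{0} + v_{4} + v_{7} = v_{1}  →  sig = ⟨3 | 1⟩
  {2,5,7}:  v_{2} + v_{5} + v_{7} = v_{6}  →  sig = ⟨3 | 1⟩

Sorted signature multiset PRS(X):
    ⟨2 | 0⟩
    ⟨2 | 0⟩
    ⟨2 | 0⟩
    ⟨2 | 1⟩
    ⟨2 | 1⟩
    ⟨2 | 1⟩
    ⟨2 | 1 1⟩
    ⟨2 | 1 1⟩
    ⟨2 | 1 1⟩
    ⟨2 | 1 1⟩
    ⟨2 | 1 1⟩
    ⟨2 | 1 1 2⟩
    ⟨2 | 1 2⟩
    ⟨2 | 1 2⟩
    ⟨2 | 1 2⟩
    ⟨3 | 1⟩
    ⟨3 | 1⟩
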